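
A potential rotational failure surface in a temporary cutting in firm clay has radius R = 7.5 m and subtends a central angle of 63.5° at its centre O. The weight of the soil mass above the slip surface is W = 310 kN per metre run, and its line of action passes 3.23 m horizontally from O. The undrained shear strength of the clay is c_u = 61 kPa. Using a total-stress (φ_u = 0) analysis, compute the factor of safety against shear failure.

Taking moments about the centre O, the resisting moment is provided by the undrained shear strength acting along the arc:
Arc length L_a = R·θ = 7.5·(63.5°·π/180) = 7.5·1.1083 = 8.31 m
M_R = c_u·L_a·R = 61·8.31·7.5 = 3802.8 kN·m/m
M_D = W·d = 310·3.23 = 1001.3 kN·m/m
FS = M_R / M_D = 3802.8 / 1001.3 = 3.798

FS = 3.80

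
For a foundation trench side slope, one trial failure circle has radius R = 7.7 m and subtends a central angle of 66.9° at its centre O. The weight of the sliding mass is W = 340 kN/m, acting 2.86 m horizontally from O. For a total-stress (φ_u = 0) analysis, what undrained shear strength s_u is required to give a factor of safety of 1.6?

FS = s_u·L_a·R / (W·d), so s_u = FS·W·d / (L_a·R).
Arc length L_a = R·θ = 7.7·(66.9°·π/180) = 7.7·1.1676 = 8.99 m
s_u = 1.6·340·2.86 / (8.99·7.7) = 1555.8 / 69.23 = 22.47 kPa

s_u = 22.5 kPa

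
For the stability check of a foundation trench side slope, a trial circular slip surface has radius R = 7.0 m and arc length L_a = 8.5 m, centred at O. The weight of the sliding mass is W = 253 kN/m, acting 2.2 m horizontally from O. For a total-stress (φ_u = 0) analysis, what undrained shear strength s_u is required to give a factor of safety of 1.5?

s_u = 14.0 kPa

FS = s_u·L_a·R / (W·d), so s_u = FS·W·d / (L_a·R).
s_u = 1.5·253·2.2 / (8.50·7.0) = 834.9 / 59.50 = 14.03 kPa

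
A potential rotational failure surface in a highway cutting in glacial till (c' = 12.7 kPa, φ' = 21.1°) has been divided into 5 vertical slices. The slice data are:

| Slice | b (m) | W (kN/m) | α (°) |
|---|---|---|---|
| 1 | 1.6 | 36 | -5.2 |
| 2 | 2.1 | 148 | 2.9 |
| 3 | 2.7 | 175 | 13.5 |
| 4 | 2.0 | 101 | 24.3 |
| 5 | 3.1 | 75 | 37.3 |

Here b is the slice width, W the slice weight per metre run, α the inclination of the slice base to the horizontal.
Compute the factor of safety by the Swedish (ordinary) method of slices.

Ordinary method of slices: FS = Σ[c'·Δl_i + (W_i cosα_i)·tanφ'] / Σ W_i sinα_i, with Δl_i = b_i / cosα_i.
Slice 1: Δl = 1.6/cos(-5.2°) = 1.607 m; N'_1 = 36·cos(-5.2°) = 35.9; c'Δl = 20.40; W sinα = -3.3
Slice 2: Δl = 2.1/cos2.9° = 2.103 m; N'_2 = 148·cos2.9° = 147.8; c'Δl = 26.70; W sinα = 7.5
Slice 3: Δl = 2.7/cos13.5° = 2.777 m; N'_3 = 175·cos13.5° = 170.2; c'Δl = 35.26; W sinα = 40.9
Slice 4: Δl = 2.0/cos24.3° = 2.194 m; N'_4 = 101·cos24.3° = 92.1; c'Δl = 27.87; W sinα = 41.6
Slice 5: Δl = 3.1/cos37.3° = 3.897 m; N'_5 = 75·cos37.3° = 59.7; c'Δl = 49.49; W sinα = 45.4
Σc'Δl = 159.7 kN/m; ΣN' = 505.5 kN/m; ΣW sinα = 132.1 kN/m
Resisting = 159.7 + 505.5·tan21.1° = 159.7 + 195.1 = 354.8 kN/m
FS = 354.8 / 132.1 = 2.686

FS = 2.69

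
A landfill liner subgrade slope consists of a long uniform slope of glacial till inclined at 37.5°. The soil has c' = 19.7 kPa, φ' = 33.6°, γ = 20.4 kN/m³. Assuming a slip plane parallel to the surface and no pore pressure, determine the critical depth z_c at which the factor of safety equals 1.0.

Setting FS = 1.00 in FS = [c' + γz cos²β tanφ'] / [γz sinβ cosβ] and solving for z:
z = c' / [γ cosβ (FS·sinβ − cosβ·tanφ')]
  = 19.7 / [20.4·cos37.5°·(1.00·sin37.5° − cos37.5°·tan33.6°)]
  = 19.7 / [20.4·0.7934·(1.00·0.6088 − 0.7934·0.6644)]
  = 19.7 / 1.3216 = 14.906 m

z_c = 14.91 m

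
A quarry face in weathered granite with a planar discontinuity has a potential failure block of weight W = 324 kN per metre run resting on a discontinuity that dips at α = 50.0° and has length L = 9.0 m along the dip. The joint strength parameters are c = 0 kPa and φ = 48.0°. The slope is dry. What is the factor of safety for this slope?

FS = 0.93

Resolving the block weight along and normal to the plane and applying the Mohr–Coulomb strength on the joint:
N' = W cosα = 324·cos50.0° = 208.3 kN/m
Driving force T = W sinα = 324·sin50.0° = 248.2 kN/m
Resisting force R = c·L + N'·tanφ = 0·9.0 + 208.3·tan48.0° = 0.0 + 231.3 = 231.3 kN/m
FS = R / T = 231.3 / 248.2 = 0.932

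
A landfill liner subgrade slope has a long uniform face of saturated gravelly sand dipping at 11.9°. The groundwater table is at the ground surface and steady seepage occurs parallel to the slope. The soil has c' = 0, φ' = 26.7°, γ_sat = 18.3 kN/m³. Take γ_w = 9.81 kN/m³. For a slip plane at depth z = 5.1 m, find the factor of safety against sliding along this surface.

FS = 1.11

With seepage parallel to the slope and the water table at the surface, the effective normal stress on the slip plane uses the buoyant unit weight γ' = γ_sat − γ_w while the driving shear stress uses γ_sat:
FS = [c' + γ' z cos²β tanφ'] / [γ_sat z sinβ cosβ]
(For c' = 0 this reduces to FS = (γ'/γ_sat)·tanφ'/tanβ.)
γ' = 18.3 − 9.81 = 8.49 kN/m³
Numerator = 0.0 + 8.49·5.1·cos²11.9°·tan26.7° = 0.0 + 8.49·5.1·0.9575·0.5029 = 20.851 kPa
Denominator = 18.3·5.1·sin11.9°·cos11.9° = 18.3·5.1·0.2062·0.9785 = 18.831 kPa
FS = 20.851 / 18.831 = 1.107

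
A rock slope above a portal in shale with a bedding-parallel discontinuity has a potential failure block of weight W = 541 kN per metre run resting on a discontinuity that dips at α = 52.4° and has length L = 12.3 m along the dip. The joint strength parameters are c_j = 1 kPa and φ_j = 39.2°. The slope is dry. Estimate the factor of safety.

FS = 0.66

Resolving the block weight along and normal to the plane and applying the Mohr–Coulomb strength on the joint:
N' = W cosα = 541·cos52.4° = 330.1 kN/m
Driving force T = W sinα = 541·sin52.4° = 428.6 kN/m
Resisting force R = c_j·L + N'·tanφ_j = 1·12.3 + 330.1·tan39.2° = 12.3 + 269.2 = 281.5 kN/m
FS = R / T = 281.5 / 428.6 = 0.657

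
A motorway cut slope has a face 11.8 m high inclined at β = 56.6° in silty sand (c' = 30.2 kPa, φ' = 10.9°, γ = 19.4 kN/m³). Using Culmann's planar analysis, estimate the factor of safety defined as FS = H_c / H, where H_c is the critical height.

FS = 1.43

H_c = (4c'/γ) · sinβ cosφ' / [1 − cos(β − φ')]
    = (4·30.2/19.4) · sin56.6°·cos10.9° / [1 − cos45.7°]
    = 6.227 · 0.8198 / 0.3016 = 16.93 m
FS = H_c / H = 16.93 / 11.8 = 1.434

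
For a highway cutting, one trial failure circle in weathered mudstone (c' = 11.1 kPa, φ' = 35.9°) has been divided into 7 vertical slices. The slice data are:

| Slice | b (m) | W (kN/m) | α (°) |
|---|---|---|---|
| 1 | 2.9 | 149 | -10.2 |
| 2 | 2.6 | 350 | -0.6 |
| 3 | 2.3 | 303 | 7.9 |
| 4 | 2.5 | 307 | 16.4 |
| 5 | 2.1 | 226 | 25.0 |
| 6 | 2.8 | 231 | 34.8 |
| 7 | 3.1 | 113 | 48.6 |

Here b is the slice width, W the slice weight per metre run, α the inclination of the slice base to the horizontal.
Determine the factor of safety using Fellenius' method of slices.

FS = 3.32

Ordinary method of slices: FS = Σ[c'·Δl_i + (W_i cosα_i)·tanφ'] / Σ W_i sinα_i, with Δl_i = b_i / cosα_i.
Slice 1: Δl = 2.9/cos(-10.2°) = 2.947 m; N'_1 = 149·cos(-10.2°) = 146.6; c'Δl = 32.71; W sinα = -26.4
Slice 2: Δl = 2.6/cos(-0.6°) = 2.600 m; N'_2 = 350·cos(-0.6°) = 350.0; c'Δl = 28.86; W sinα = -3.7
Slice 3: Δl = 2.3/cos7.9° = 2.322 m; N'_3 = 303·cos7.9° = 300.1; c'Δl = 25.77; W sinα = 41.6
Slice 4: Δl = 2.5/cos16.4° = 2.606 m; N'_4 = 307·cos16.4° = 294.5; c'Δl = 28.93; W sinα = 86.7
Slice 5: Δl = 2.1/cos25.0° = 2.317 m; N'_5 = 226·cos25.0° = 204.8; c'Δl = 25.72; W sinα = 95.5
Slice 6: Δl = 2.8/cos34.8° = 3.410 m; N'_6 = 231·cos34.8° = 189.7; c'Δl = 37.85; W sinα = 131.8
Slice 7: Δl = 3.1/cos48.6° = 4.688 m; N'_7 = 113·cos48.6° = 74.7; c'Δl = 52.03; W sinα = 84.8
Σc'Δl = 231.9 kN/m; ΣN' = 1560.5 kN/m; ΣW sinα = 410.4 kN/m
Resisting = 231.9 + 1560.5·tan35.9° = 231.9 + 1129.6 = 1361.5 kN/m
FS = 1361.5 / 410.4 = 3.318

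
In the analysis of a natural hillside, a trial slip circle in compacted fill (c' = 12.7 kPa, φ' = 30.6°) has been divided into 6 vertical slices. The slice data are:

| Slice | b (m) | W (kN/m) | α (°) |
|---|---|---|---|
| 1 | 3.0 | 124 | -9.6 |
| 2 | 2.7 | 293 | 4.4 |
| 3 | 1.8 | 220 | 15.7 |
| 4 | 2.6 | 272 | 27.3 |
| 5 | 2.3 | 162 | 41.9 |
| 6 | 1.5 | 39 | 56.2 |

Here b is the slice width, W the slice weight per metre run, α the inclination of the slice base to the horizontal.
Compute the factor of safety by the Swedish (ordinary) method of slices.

FS = 2.46

Ordinary method of slices: FS = Σ[c'·Δl_i + (W_i cosα_i)·tanφ'] / Σ W_i sinα_i, with Δl_i = b_i / cosα_i.
Slice 1: Δl = 3.0/cos(-9.6°) = 3.043 m; N'_1 = 124·cos(-9.6°) = 122.3; c'Δl = 38.64; W sinα = -20.7
Slice 2: Δl = 2.7/cos4.4° = 2.708 m; N'_2 = 293·cos4.4° = 292.1; c'Δl = 34.39; W sinα = 22.5
Slice 3: Δl = 1.8/cos15.7° = 1.870 m; N'_3 = 220·cos15.7° = 211.8; c'Δl = 23.75; W sinα = 59.5
Slice 4: Δl = 2.6/cos27.3° = 2.926 m; N'_4 = 272·cos27.3° = 241.7; c'Δl = 37.16; W sinα = 124.8
Slice 5: Δl = 2.3/cos41.9° = 3.090 m; N'_5 = 162·cos41.9° = 120.6; c'Δl = 39.24; W sinα = 108.2
Slice 6: Δl = 1.5/cos56.2° = 2.696 m; N'_6 = 39·cos56.2° = 21.7; c'Δl = 34.24; W sinα = 32.4
Σc'Δl = 207.4 kN/m; ΣN' = 1010.2 kN/m; ΣW sinα = 326.7 kN/m
Resisting = 207.4 + 1010.2·tan30.6° = 207.4 + 597.4 = 804.8 kN/m
FS = 804.8 / 326.7 = 2.464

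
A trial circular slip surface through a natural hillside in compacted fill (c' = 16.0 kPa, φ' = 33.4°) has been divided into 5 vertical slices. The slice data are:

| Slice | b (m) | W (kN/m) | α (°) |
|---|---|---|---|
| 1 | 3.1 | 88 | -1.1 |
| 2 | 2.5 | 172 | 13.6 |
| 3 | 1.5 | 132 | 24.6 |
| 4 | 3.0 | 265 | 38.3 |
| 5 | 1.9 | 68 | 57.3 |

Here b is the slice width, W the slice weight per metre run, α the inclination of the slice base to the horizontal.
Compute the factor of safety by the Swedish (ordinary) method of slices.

FS = 2.04

Ordinary method of slices: FS = Σ[c'·Δl_i + (W_i cosα_i)·tanφ'] / Σ W_i sinα_i, with Δl_i = b_i / cosα_i.
Slice 1: Δl = 3.1/cos(-1.1°) = 3.101 m; N'_1 = 88·cos(-1.1°) = 88.0; c'Δl = 49.61; W sinα = -1.7
Slice 2: Δl = 2.5/cos13.6° = 2.572 m; N'_2 = 172·cos13.6° = 167.2; c'Δl = 41.15; W sinα = 40.4
Slice 3: Δl = 1.5/cos24.6° = 1.650 m; N'_3 = 132·cos24.6° = 120.0; c'Δl = 26.40; W sinα = 54.9
Slice 4: Δl = 3.0/cos38.3° = 3.823 m; N'_4 = 265·cos38.3° = 208.0; c'Δl = 61.16; W sinα = 164.2
Slice 5: Δl = 1.9/cos57.3° = 3.517 m; N'_5 = 68·cos57.3° = 36.7; c'Δl = 56.27; W sinα = 57.2
Σc'Δl = 234.6 kN/m; ΣN' = 619.9 kN/m; ΣW sinα = 315.2 kN/m
Resisting = 234.6 + 619.9·tan33.4° = 234.6 + 408.7 = 643.3 kN/m
FS = 643.3 / 315.2 = 2.041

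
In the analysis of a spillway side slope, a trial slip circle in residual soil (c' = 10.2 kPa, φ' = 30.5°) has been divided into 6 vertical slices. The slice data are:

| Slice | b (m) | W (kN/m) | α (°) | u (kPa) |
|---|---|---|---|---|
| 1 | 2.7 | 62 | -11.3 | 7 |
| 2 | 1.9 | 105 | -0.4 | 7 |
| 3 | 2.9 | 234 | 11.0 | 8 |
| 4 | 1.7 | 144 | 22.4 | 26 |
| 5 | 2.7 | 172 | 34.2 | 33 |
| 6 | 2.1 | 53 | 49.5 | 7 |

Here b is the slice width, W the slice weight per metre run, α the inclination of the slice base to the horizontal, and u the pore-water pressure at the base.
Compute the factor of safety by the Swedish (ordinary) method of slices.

FS = 1.97

Ordinary method of slices: FS = Σ[c'·Δl_i + (W_i cosα_i − u_i·Δl_i)·tanφ'] / Σ W_i sinα_i, with Δl_i = b_i / cosα_i.
Slice 1: Δl = 2.7/cos(-11.3°) = 2.753 m; N'_1 = 62·cos(-11.3°) − 7·2.753 = 41.5; c'Δl = 28.08; W sinα = -12.1
Slice 2: Δl = 1.9/cos(-0.4°) = 1.900 m; N'_2 = 105·cos(-0.4°) − 7·1.900 = 91.7; c'Δl = 19.38; W sinα = -0.7
Slice 3: Δl = 2.9/cos11.0° = 2.954 m; N'_3 = 234·cos11.0° − 8·2.954 = 206.1; c'Δl = 30.13; W sinα = 44.6
Slice 4: Δl = 1.7/cos22.4° = 1.839 m; N'_4 = 144·cos22.4° − 26·1.839 = 85.3; c'Δl = 18.76; W sinα = 54.9
Slice 5: Δl = 2.7/cos34.2° = 3.264 m; N'_5 = 172·cos34.2° − 33·3.264 = 34.5; c'Δl = 33.30; W sinα = 96.7
Slice 6: Δl = 2.1/cos49.5° = 3.234 m; N'_6 = 53·cos49.5° − 7·3.234 = 11.8; c'Δl = 32.98; W sinα = 40.3
Σc'Δl = 162.6 kN/m; ΣN' = 470.9 kN/m; ΣW sinα = 223.6 kN/m
Resisting = 162.6 + 470.9·tan30.5° = 162.6 + 277.4 = 440.0 kN/m
FS = 440.0 / 223.6 = 1.968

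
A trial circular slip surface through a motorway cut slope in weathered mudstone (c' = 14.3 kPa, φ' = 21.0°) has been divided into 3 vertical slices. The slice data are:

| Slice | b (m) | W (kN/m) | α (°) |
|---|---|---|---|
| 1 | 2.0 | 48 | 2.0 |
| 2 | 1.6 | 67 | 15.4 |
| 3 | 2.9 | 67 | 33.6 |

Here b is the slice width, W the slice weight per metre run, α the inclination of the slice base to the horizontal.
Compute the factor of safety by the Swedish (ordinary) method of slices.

FS = 2.95

Ordinary method of slices: FS = Σ[c'·Δl_i + (W_i cosα_i)·tanφ'] / Σ W_i sinα_i, with Δl_i = b_i / cosα_i.
Slice 1: Δl = 2.0/cos2.0° = 2.001 m; N'_1 = 48·cos2.0° = 48.0; c'Δl = 28.62; W sinα = 1.7
Slice 2: Δl = 1.6/cos15.4° = 1.660 m; N'_2 = 67·cos15.4° = 64.6; c'Δl = 23.73; W sinα = 17.8
Slice 3: Δl = 2.9/cos33.6° = 3.482 m; N'_3 = 67·cos33.6° = 55.8; c'Δl = 49.79; W sinα = 37.1
Σc'Δl = 102.1 kN/m; ΣN' = 168.4 kN/m; ΣW sinα = 56.5 kN/m
Resisting = 102.1 + 168.4·tan21.0° = 102.1 + 64.6 = 166.8 kN/m
FS = 166.8 / 56.5 = 2.949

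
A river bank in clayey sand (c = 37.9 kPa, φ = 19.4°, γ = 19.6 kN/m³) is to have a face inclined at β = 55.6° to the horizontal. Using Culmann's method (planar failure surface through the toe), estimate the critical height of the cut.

H_c = 31.18 m

Culmann's analysis gives the critical failure plane at α_cr = (β + φ)/2 = (55.6 + 19.4)/2 = 37.5°, and the critical height
H_c = (4c/γ) · sinβ cosφ / [1 − cos(β − φ)]
    = (4·37.9/19.6) · sin55.6°·cos19.4° / [1 − cos(36.2°)]
    = 7.735 · 0.8251·0.9432 / [1 − 0.8070]
    = 7.735 · 0.7783 / 0.1930
    = 31.18 m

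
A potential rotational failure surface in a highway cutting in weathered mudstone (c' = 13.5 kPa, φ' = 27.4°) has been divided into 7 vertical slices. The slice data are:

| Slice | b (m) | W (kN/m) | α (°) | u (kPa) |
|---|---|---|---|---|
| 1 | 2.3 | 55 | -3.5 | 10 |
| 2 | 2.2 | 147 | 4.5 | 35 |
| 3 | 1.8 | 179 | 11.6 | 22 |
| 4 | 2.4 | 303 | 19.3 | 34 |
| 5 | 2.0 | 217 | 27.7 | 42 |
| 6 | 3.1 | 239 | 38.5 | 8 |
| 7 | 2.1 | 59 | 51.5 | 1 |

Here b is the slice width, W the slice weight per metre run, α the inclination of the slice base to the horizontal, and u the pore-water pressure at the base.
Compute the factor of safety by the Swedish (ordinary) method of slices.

FS = 1.42

Ordinary method of slices: FS = Σ[c'·Δl_i + (W_i cosα_i − u_i·Δl_i)·tanφ'] / Σ W_i sinα_i, with Δl_i = b_i / cosα_i.
Slice 1: Δl = 2.3/cos(-3.5°) = 2.304 m; N'_1 = 55·cos(-3.5°) − 10·2.304 = 31.9; c'Δl = 31.11; W sinα = -3.4
Slice 2: Δl = 2.2/cos4.5° = 2.207 m; N'_2 = 147·cos4.5° − 35·2.207 = 69.3; c'Δl = 29.79; W sinα = 11.5
Slice 3: Δl = 1.8/cos11.6° = 1.838 m; N'_3 = 179·cos11.6° − 22·1.838 = 134.9; c'Δl = 24.81; W sinα = 36.0
Slice 4: Δl = 2.4/cos19.3° = 2.543 m; N'_4 = 303·cos19.3° − 34·2.543 = 199.5; c'Δl = 34.33; W sinα = 100.1
Slice 5: Δl = 2.0/cos27.7° = 2.259 m; N'_5 = 217·cos27.7° − 42·2.259 = 97.3; c'Δl = 30.49; W sinα = 100.9
Slice 6: Δl = 3.1/cos38.5° = 3.961 m; N'_6 = 239·cos38.5° − 8·3.961 = 155.4; c'Δl = 53.48; W sinα = 148.8
Slice 7: Δl = 2.1/cos51.5° = 3.373 m; N'_7 = 59·cos51.5° − 1·3.373 = 33.4; c'Δl = 45.54; W sinα = 46.2
Σc'Δl = 249.5 kN/m; ΣN' = 721.6 kN/m; ΣW sinα = 440.1 kN/m
Resisting = 249.5 + 721.6·tan27.4° = 249.5 + 374.0 = 623.6 kN/m
FS = 623.6 / 440.1 = 1.417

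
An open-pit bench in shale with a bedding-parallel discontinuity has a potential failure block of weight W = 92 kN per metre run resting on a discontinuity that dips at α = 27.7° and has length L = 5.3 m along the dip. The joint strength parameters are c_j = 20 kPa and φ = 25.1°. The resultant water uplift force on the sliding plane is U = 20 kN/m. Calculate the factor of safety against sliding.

Resolving the block weight along and normal to the plane and applying the Mohr–Coulomb strength on the joint:
N' = W cosα − U = 92·cos27.7° − 20 = 61.5 kN/m
Driving force T = W sinα = 92·sin27.7° = 42.8 kN/m
Resisting force R = c_j·L + N'·tanφ = 20·5.3 + 61.5·tan25.1° = 106.0 + 28.8 = 134.8 kN/m
FS = R / T = 134.8 / 42.8 = 3.152

FS = 3.15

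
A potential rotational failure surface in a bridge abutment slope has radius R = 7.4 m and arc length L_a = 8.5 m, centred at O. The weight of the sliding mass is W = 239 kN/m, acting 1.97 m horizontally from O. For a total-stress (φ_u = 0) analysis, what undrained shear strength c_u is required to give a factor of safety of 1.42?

FS = c_u·L_a·R / (W·d), so c_u = FS·W·d / (L_a·R).
c_u = 1.42·239·1.97 / (8.50·7.4) = 668.6 / 62.90 = 10.63 kPa

c_u = 10.6 kPa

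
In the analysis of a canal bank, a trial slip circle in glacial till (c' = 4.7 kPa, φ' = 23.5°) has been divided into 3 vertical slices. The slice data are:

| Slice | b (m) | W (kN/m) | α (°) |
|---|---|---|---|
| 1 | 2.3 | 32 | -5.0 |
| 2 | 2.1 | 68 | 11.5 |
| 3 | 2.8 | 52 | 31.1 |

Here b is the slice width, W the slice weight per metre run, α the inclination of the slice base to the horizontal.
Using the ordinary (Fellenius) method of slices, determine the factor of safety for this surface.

FS = 2.62

Ordinary method of slices: FS = Σ[c'·Δl_i + (W_i cosα_i)·tanφ'] / Σ W_i sinα_i, with Δl_i = b_i / cosα_i.
Slice 1: Δl = 2.3/cos(-5.0°) = 2.309 m; N'_1 = 32·cos(-5.0°) = 31.9; c'Δl = 10.85; W sinα = -2.8
Slice 2: Δl = 2.1/cos11.5° = 2.143 m; N'_2 = 68·cos11.5° = 66.6; c'Δl = 10.07; W sinα = 13.6
Slice 3: Δl = 2.8/cos31.1° = 3.270 m; N'_3 = 52·cos31.1° = 44.5; c'Δl = 15.37; W sinα = 26.9
Σc'Δl = 36.3 kN/m; ΣN' = 143.0 kN/m; ΣW sinα = 37.6 kN/m
Resisting = 36.3 + 143.0·tan23.5° = 36.3 + 62.2 = 98.5 kN/m
FS = 98.5 / 37.6 = 2.617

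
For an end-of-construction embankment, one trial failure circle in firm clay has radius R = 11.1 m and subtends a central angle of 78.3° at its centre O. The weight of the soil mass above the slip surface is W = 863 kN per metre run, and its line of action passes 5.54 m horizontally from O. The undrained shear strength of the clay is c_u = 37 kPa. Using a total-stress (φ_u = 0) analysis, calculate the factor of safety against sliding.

Taking moments about the centre O, the resisting moment is provided by the undrained shear strength acting along the arc:
Arc length L_a = R·θ = 11.1·(78.3°·π/180) = 11.1·1.3666 = 15.17 m
M_R = c_u·L_a·R = 37·15.17·11.1 = 6230.0 kN·m/m
M_D = W·d = 863·5.54 = 4781.0 kN·m/m
FS = M_R / M_D = 6230.0 / 4781.0 = 1.303

FS = 1.30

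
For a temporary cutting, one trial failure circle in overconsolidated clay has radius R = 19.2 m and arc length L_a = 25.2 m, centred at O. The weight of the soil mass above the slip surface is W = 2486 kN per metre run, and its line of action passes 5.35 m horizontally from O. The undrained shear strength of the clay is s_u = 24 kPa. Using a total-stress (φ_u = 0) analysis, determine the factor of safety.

FS = 0.87

Taking moments about the centre O, the resisting moment is provided by the undrained shear strength acting along the arc:
M_R = s_u·L_a·R = 24·25.20·19.2 = 11612.2 kN·m/m
M_D = W·d = 2486·5.35 = 13300.1 kN·m/m
FS = M_R / M_D = 11612.2 / 13300.1 = 0.873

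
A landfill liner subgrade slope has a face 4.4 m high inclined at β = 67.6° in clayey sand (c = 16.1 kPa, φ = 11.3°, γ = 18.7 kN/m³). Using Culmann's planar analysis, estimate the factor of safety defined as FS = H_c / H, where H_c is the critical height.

H_c = (4c/γ) · sinβ cosφ / [1 − cos(β − φ)]
    = (4·16.1/18.7) · sin67.6°·cos11.3° / [1 − cos56.3°]
    = 3.444 · 0.9066 / 0.4452 = 7.01 m
FS = H_c / H = 7.01 / 4.4 = 1.594

FS = 1.59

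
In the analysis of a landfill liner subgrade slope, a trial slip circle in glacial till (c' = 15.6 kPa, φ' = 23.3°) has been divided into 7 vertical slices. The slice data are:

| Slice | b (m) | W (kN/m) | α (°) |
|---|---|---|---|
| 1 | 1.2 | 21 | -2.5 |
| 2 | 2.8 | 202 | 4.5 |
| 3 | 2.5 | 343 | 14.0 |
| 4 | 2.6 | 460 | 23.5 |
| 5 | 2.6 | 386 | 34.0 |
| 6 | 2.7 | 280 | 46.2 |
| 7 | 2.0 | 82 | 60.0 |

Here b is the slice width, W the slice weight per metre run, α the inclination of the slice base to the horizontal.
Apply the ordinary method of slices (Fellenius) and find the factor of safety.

FS = 1.27

Ordinary method of slices: FS = Σ[c'·Δl_i + (W_i cosα_i)·tanφ'] / Σ W_i sinα_i, with Δl_i = b_i / cosα_i.
Slice 1: Δl = 1.2/cos(-2.5°) = 1.201 m; N'_1 = 21·cos(-2.5°) = 21.0; c'Δl = 18.74; W sinα = -0.9
Slice 2: Δl = 2.8/cos4.5° = 2.809 m; N'_2 = 202·cos4.5° = 201.4; c'Δl = 43.82; W sinα = 15.8
Slice 3: Δl = 2.5/cos14.0° = 2.577 m; N'_3 = 343·cos14.0° = 332.8; c'Δl = 40.19; W sinα = 83.0
Slice 4: Δl = 2.6/cos23.5° = 2.835 m; N'_4 = 460·cos23.5° = 421.8; c'Δl = 44.23; W sinα = 183.4
Slice 5: Δl = 2.6/cos34.0° = 3.136 m; N'_5 = 386·cos34.0° = 320.0; c'Δl = 48.92; W sinα = 215.8
Slice 6: Δl = 2.7/cos46.2° = 3.901 m; N'_6 = 280·cos46.2° = 193.8; c'Δl = 60.85; W sinα = 202.1
Slice 7: Δl = 2.0/cos60.0° = 4.000 m; N'_7 = 82·cos60.0° = 41.0; c'Δl = 62.40; W sinα = 71.0
Σc'Δl = 319.2 kN/m; ΣN' = 1531.8 kN/m; ΣW sinα = 770.3 kN/m
Resisting = 319.2 + 1531.8·tan23.3° = 319.2 + 659.7 = 978.9 kN/m
FS = 978.9 / 770.3 = 1.271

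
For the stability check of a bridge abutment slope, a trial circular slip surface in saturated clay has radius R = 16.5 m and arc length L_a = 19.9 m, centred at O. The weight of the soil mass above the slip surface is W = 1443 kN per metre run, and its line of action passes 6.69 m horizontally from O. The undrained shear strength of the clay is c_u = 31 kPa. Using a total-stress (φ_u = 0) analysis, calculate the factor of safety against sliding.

FS = 1.05

Taking moments about the centre O, the resisting moment is provided by the undrained shear strength acting along the arc:
M_R = c_u·L_a·R = 31·19.90·16.5 = 10178.9 kN·m/m
M_D = W·d = 1443·6.69 = 9653.7 kN·m/m
FS = M_R / M_D = 10178.9 / 9653.7 = 1.054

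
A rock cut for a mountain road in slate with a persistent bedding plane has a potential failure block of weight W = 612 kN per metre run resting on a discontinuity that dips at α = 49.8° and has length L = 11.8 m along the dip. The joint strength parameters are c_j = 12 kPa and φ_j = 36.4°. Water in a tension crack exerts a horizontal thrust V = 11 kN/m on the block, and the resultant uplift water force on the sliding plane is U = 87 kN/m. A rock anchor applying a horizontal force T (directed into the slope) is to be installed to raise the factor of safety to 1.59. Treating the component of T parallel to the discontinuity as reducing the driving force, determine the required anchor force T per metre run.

T = 247 kN/m

Resolving forces along and normal to the sliding plane, with the horizontal anchor force T adding T·sinα to the effective normal force and T·cosα acting up the plane against the driving force:
FS = [c_jL + (W cosα − U − V sinα + T sinα) tanφ_j] / [W sinα + V cosα − T cosα]
Without the anchor: N' = 299.6 kN/m, driving T_d = 474.5 kN/m, resisting R = 12·11.8 + 299.6·tan36.4° = 362.5 kN/m, FS = 0.76.
Setting FS = 1.59 and solving for T:
1.59·(474.5 − T cos49.8°) = 362.5 + T sin49.8°·tan36.4°
T·(sin49.8°·tan36.4° + 1.59·cos49.8°) = 1.59·474.5 − 362.5
T·(0.7638·0.7373 + 1.59·0.6455) = 754.5 − 362.5 = 392.0
T·1.5894 = 392.0
T = 246.7 kN/m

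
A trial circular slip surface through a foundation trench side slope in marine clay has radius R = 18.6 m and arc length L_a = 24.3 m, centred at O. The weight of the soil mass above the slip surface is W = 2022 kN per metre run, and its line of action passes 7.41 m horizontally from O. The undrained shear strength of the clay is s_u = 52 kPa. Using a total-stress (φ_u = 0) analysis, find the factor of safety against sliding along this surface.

Taking moments about the centre O, the resisting moment is provided by the undrained shear strength acting along the arc:
M_R = s_u·L_a·R = 52·24.30·18.6 = 23503.0 kN·m/m
M_D = W·d = 2022·7.41 = 14983.0 kN·m/m
FS = M_R / M_D = 23503.0 / 14983.0 = 1.569

FS = 1.57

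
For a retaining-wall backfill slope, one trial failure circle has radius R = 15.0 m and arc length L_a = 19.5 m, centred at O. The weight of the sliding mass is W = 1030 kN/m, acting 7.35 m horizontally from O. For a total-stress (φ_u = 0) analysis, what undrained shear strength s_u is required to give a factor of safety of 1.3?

s_u = 33.6 kPa

FS = s_u·L_a·R / (W·d), so s_u = FS·W·d / (L_a·R).
s_u = 1.3·1030·7.35 / (19.50·15.0) = 9841.6 / 292.50 = 33.65 kPa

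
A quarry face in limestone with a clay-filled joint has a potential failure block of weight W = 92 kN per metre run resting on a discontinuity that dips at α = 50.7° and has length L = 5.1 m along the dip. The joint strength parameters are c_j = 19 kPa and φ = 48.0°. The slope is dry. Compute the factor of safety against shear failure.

Resolving the block weight along and normal to the plane and applying the Mohr–Coulomb strength on the joint:
N' = W cosα = 92·cos50.7° = 58.3 kN/m
Driving force T = W sinα = 92·sin50.7° = 71.2 kN/m
Resisting force R = c_j·L + N'·tanφ = 19·5.1 + 58.3·tan48.0° = 96.9 + 64.7 = 161.6 kN/m
FS = R / T = 161.6 / 71.2 = 2.270

FS = 2.27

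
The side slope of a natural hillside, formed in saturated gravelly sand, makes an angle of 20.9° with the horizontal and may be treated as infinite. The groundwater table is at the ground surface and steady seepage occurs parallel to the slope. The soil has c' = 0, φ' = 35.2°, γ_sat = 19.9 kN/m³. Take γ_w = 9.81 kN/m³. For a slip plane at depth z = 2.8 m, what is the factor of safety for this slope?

With seepage parallel to the slope and the water table at the surface, the effective normal stress on the slip plane uses the buoyant unit weight γ' = γ_sat − γ_w while the driving shear stress uses γ_sat:
FS = [c' + γ' z cos²β tanφ'] / [γ_sat z sinβ cosβ]
(For c' = 0 this reduces to FS = (γ'/γ_sat)·tanφ'/tanβ.)
γ' = 19.9 − 9.81 = 10.09 kN/m³
Numerator = 0.0 + 10.09·2.8·cos²20.9°·tan35.2° = 0.0 + 10.09·2.8·0.8727·0.7054 = 17.393 kPa
Denominator = 19.9·2.8·sin20.9°·cos20.9° = 19.9·2.8·0.3567·0.9342 = 18.570 kPa
FS = 17.393 / 18.570 = 0.937

FS = 0.94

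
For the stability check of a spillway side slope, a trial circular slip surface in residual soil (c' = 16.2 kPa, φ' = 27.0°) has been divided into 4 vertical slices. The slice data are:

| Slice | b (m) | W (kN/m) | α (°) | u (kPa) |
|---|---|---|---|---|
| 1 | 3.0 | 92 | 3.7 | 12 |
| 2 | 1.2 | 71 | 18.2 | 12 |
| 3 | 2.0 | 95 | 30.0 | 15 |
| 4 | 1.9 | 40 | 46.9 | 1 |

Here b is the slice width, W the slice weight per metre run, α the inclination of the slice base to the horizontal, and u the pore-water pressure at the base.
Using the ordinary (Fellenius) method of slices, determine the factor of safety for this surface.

Ordinary method of slices: FS = Σ[c'·Δl_i + (W_i cosα_i − u_i·Δl_i)·tanφ'] / Σ W_i sinα_i, with Δl_i = b_i / cosα_i.
Slice 1: Δl = 3.0/cos3.7° = 3.006 m; N'_1 = 92·cos3.7° − 12·3.006 = 55.7; c'Δl = 48.70; W sinα = 5.9
Slice 2: Δl = 1.2/cos18.2° = 1.263 m; N'_2 = 71·cos18.2° − 12·1.263 = 52.3; c'Δl = 20.46; W sinα = 22.2
Slice 3: Δl = 2.0/cos30.0° = 2.309 m; N'_3 = 95·cos30.0° − 15·2.309 = 47.6; c'Δl = 37.41; W sinα = 47.5
Slice 4: Δl = 1.9/cos46.9° = 2.781 m; N'_4 = 40·cos46.9° − 1·2.781 = 24.6; c'Δl = 45.05; W sinα = 29.2
Σc'Δl = 151.6 kN/m; ΣN' = 180.2 kN/m; ΣW sinα = 104.8 kN/m
Resisting = 151.6 + 180.2·tan27.0° = 151.6 + 91.8 = 243.4 kN/m
FS = 243.4 / 104.8 = 2.323

FS = 2.32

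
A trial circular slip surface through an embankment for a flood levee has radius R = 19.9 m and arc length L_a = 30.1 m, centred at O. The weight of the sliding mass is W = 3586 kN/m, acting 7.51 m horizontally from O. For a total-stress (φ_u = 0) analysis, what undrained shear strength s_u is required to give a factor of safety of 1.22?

s_u = 54.9 kPa

FS = s_u·L_a·R / (W·d), so s_u = FS·W·d / (L_a·R).
s_u = 1.22·3586·7.51 / (30.10·19.9) = 32855.6 / 598.99 = 54.85 kPa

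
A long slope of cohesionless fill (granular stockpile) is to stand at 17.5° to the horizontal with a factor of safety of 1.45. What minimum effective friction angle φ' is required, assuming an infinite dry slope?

φ' = 24.6°

FS = tanφ'/tanβ ⇒ tanφ' = FS · tanβ = 1.45 · tan17.5° = 0.4572
φ' = arctan(0.4572) = 24.57°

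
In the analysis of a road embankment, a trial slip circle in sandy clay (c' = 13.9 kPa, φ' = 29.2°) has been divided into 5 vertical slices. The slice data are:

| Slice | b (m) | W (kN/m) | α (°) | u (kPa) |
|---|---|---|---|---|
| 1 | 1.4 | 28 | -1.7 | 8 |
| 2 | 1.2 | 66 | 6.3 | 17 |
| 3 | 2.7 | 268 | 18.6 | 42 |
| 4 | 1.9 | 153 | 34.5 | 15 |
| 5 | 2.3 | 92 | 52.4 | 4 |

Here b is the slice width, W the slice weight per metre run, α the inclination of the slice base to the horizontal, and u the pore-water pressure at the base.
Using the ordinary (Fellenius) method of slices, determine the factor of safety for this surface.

FS = 1.37

Ordinary method of slices: FS = Σ[c'·Δl_i + (W_i cosα_i − u_i·Δl_i)·tanφ'] / Σ W_i sinα_i, with Δl_i = b_i / cosα_i.
Slice 1: Δl = 1.4/cos(-1.7°) = 1.401 m; N'_1 = 28·cos(-1.7°) − 8·1.401 = 16.8; c'Δl = 19.47; W sinα = -0.8
Slice 2: Δl = 1.2/cos6.3° = 1.207 m; N'_2 = 66·cos6.3° − 17·1.207 = 45.1; c'Δl = 16.78; W sinα = 7.2
Slice 3: Δl = 2.7/cos18.6° = 2.849 m; N'_3 = 268·cos18.6° − 42·2.849 = 134.4; c'Δl = 39.60; W sinα = 85.5
Slice 4: Δl = 1.9/cos34.5° = 2.305 m; N'_4 = 153·cos34.5° − 15·2.305 = 91.5; c'Δl = 32.05; W sinα = 86.7
Slice 5: Δl = 2.3/cos52.4° = 3.770 m; N'_5 = 92·cos52.4° − 4·3.770 = 41.1; c'Δl = 52.40; W sinα = 72.9
Σc'Δl = 160.3 kN/m; ΣN' = 328.8 kN/m; ΣW sinα = 251.4 kN/m
Resisting = 160.3 + 328.8·tan29.2° = 160.3 + 183.7 = 344.0 kN/m
FS = 344.0 / 251.4 = 1.368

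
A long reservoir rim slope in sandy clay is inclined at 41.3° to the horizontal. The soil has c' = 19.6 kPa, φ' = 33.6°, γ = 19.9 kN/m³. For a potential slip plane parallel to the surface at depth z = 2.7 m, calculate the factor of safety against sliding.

For an infinite slope with a slip plane parallel to the surface (no pore pressure): FS = [c' + γz cos²β tanφ'] / [γz sinβ cosβ].
γz = 19.9·2.7 = 53.73 kN/m²
Numerator = 19.6 + 53.73·cos²41.3°·tan33.6° = 19.6 + 53.73·0.5644·0.6644 = 39.748 kPa
Denominator = 53.73·sin41.3°·cos41.3° = 53.73·0.6600·0.7513 = 26.641 kPa
FS = 39.748 / 26.641 = 1.492

FS = 1.49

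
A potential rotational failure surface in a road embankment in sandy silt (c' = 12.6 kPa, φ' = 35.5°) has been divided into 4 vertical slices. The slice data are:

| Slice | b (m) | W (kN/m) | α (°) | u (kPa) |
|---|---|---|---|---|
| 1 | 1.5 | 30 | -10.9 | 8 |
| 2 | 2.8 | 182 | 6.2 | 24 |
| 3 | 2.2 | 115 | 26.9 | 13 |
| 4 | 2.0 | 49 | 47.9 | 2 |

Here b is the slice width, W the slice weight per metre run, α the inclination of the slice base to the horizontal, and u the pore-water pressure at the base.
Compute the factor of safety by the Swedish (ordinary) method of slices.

FS = 2.79

Ordinary method of slices: FS = Σ[c'·Δl_i + (W_i cosα_i − u_i·Δl_i)·tanφ'] / Σ W_i sinα_i, with Δl_i = b_i / cosα_i.
Slice 1: Δl = 1.5/cos(-10.9°) = 1.528 m; N'_1 = 30·cos(-10.9°) − 8·1.528 = 17.2; c'Δl = 19.25; W sinα = -5.7
Slice 2: Δl = 2.8/cos6.2° = 2.816 m; N'_2 = 182·cos6.2° − 24·2.816 = 113.3; c'Δl = 35.49; W sinα = 19.7
Slice 3: Δl = 2.2/cos26.9° = 2.467 m; N'_3 = 115·cos26.9° − 13·2.467 = 70.5; c'Δl = 31.08; W sinα = 52.0
Slice 4: Δl = 2.0/cos47.9° = 2.983 m; N'_4 = 49·cos47.9° − 2·2.983 = 26.9; c'Δl = 37.59; W sinα = 36.4
Σc'Δl = 123.4 kN/m; ΣN' = 227.9 kN/m; ΣW sinα = 102.4 kN/m
Resisting = 123.4 + 227.9·tan35.5° = 123.4 + 162.6 = 286.0 kN/m
FS = 286.0 / 102.4 = 2.794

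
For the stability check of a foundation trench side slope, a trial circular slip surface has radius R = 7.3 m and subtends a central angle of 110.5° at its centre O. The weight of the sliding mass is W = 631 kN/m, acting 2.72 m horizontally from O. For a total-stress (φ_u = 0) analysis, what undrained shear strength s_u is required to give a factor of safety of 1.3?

s_u = 21.7 kPa

FS = s_u·L_a·R / (W·d), so s_u = FS·W·d / (L_a·R).
Arc length L_a = R·θ = 7.3·(110.5°·π/180) = 7.3·1.9286 = 14.08 m
s_u = 1.3·631·2.72 / (14.08·7.3) = 2231.2 / 102.77 = 21.71 kPa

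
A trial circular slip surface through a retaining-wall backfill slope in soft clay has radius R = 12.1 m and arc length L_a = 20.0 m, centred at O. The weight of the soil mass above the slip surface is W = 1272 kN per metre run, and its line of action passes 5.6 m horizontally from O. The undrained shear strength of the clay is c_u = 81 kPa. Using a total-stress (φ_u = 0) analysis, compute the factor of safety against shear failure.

FS = 2.75

Taking moments about the centre O, the resisting moment is provided by the undrained shear strength acting along the arc:
M_R = c_u·L_a·R = 81·20.00·12.1 = 19602.0 kN·m/m
M_D = W·d = 1272·5.6 = 7123.2 kN·m/m
FS = M_R / M_D = 19602.0 / 7123.2 = 2.752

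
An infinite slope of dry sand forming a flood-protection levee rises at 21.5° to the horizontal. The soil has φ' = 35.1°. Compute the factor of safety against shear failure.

FS = 1.78

For a dry cohesionless infinite slope the factor of safety is FS = tanφ' / tanβ.
FS = tan35.1° / tan21.5° = 0.7028 / 0.3939 = 1.784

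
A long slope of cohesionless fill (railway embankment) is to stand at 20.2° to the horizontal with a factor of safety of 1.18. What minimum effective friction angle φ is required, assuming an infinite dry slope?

φ = 23.5°

FS = tanφ/tanβ ⇒ tanφ = FS · tanβ = 1.18 · tan20.2° = 0.4342
φ = arctan(0.4342) = 23.47°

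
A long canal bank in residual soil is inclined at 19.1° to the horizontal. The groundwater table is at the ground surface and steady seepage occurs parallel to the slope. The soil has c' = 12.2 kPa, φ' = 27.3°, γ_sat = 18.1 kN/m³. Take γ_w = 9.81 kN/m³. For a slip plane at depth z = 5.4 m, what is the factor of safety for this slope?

With seepage parallel to the slope and the water table at the surface, the effective normal stress on the slip plane uses the buoyant unit weight γ' = γ_sat − γ_w while the driving shear stress uses γ_sat:
FS = [c' + γ' z cos²β tanφ'] / [γ_sat z sinβ cosβ]
γ' = 18.1 − 9.81 = 8.29 kN/m³
Numerator = 12.2 + 8.29·5.4·cos²19.1°·tan27.3° = 12.2 + 8.29·5.4·0.8929·0.5161 = 32.832 kPa
Denominator = 18.1·5.4·sin19.1°·cos19.1° = 18.1·5.4·0.3272·0.9449 = 30.222 kPa
FS = 32.832 / 30.222 = 1.086

FS = 1.09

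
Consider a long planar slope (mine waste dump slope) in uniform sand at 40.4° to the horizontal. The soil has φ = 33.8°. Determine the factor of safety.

FS = 0.79

For a dry cohesionless infinite slope the factor of safety is FS = tanφ / tanβ.
FS = tan33.8° / tan40.4° = 0.6694 / 0.8511 = 0.787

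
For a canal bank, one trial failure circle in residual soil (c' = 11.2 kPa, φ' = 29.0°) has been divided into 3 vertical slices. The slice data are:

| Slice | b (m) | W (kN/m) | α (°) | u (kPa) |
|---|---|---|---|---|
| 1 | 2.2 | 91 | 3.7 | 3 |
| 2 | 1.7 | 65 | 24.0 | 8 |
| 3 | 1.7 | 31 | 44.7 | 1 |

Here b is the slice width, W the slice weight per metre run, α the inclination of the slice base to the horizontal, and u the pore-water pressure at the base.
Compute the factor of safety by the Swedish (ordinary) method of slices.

FS = 2.86

Ordinary method of slices: FS = Σ[c'·Δl_i + (W_i cosα_i − u_i·Δl_i)·tanφ'] / Σ W_i sinα_i, with Δl_i = b_i / cosα_i.
Slice 1: Δl = 2.2/cos3.7° = 2.205 m; N'_1 = 91·cos3.7° − 3·2.205 = 84.2; c'Δl = 24.69; W sinα = 5.9
Slice 2: Δl = 1.7/cos24.0° = 1.861 m; N'_2 = 65·cos24.0° − 8·1.861 = 44.5; c'Δl = 20.84; W sinα = 26.4
Slice 3: Δl = 1.7/cos44.7° = 2.392 m; N'_3 = 31·cos44.7° − 1·2.392 = 19.6; c'Δl = 26.79; W sinα = 21.8
Σc'Δl = 72.3 kN/m; ΣN' = 148.3 kN/m; ΣW sinα = 54.1 kN/m
Resisting = 72.3 + 148.3·tan29.0° = 72.3 + 82.2 = 154.5 kN/m
FS = 154.5 / 54.1 = 2.856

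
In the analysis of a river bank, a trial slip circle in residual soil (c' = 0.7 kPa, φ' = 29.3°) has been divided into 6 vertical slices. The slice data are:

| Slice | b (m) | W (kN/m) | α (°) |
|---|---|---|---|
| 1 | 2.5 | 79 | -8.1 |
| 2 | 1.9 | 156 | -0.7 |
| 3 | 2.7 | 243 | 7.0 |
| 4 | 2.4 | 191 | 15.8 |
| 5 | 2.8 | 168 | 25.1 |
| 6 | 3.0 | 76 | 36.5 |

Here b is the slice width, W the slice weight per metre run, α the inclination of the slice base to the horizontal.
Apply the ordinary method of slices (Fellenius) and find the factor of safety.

FS = 2.71

Ordinary method of slices: FS = Σ[c'·Δl_i + (W_i cosα_i)·tanφ'] / Σ W_i sinα_i, with Δl_i = b_i / cosα_i.
Slice 1: Δl = 2.5/cos(-8.1°) = 2.525 m; N'_1 = 79·cos(-8.1°) = 78.2; c'Δl = 1.77; W sinα = -11.1
Slice 2: Δl = 1.9/cos(-0.7°) = 1.900 m; N'_2 = 156·cos(-0.7°) = 156.0; c'Δl = 1.33; W sinα = -1.9
Slice 3: Δl = 2.7/cos7.0° = 2.720 m; N'_3 = 243·cos7.0° = 241.2; c'Δl = 1.90; W sinα = 29.6
Slice 4: Δl = 2.4/cos15.8° = 2.494 m; N'_4 = 191·cos15.8° = 183.8; c'Δl = 1.75; W sinα = 52.0
Slice 5: Δl = 2.8/cos25.1° = 3.092 m; N'_5 = 168·cos25.1° = 152.1; c'Δl = 2.16; W sinα = 71.3
Slice 6: Δl = 3.0/cos36.5° = 3.732 m; N'_6 = 76·cos36.5° = 61.1; c'Δl = 2.61; W sinα = 45.2
Σc'Δl = 11.5 kN/m; ΣN' = 872.4 kN/m; ΣW sinα = 185.1 kN/m
Resisting = 11.5 + 872.4·tan29.3° = 11.5 + 489.6 = 501.1 kN/m
FS = 501.1 / 185.1 = 2.708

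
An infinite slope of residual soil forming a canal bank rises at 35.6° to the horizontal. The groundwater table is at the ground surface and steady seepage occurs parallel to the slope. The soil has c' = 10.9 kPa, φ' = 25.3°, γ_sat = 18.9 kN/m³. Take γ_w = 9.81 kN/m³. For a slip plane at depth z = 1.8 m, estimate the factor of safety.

FS = 0.99

With seepage parallel to the slope and the water table at the surface, the effective normal stress on the slip plane uses the buoyant unit weight γ' = γ_sat − γ_w while the driving shear stress uses γ_sat:
FS = [c' + γ' z cos²β tanφ'] / [γ_sat z sinβ cosβ]
γ' = 18.9 − 9.81 = 9.09 kN/m³
Numerator = 10.9 + 9.09·1.8·cos²35.6°·tan25.3° = 10.9 + 9.09·1.8·0.6611·0.4727 = 16.013 kPa
Denominator = 18.9·1.8·sin35.6°·cos35.6° = 18.9·1.8·0.5821·0.8131 = 16.103 kPa
FS = 16.013 / 16.103 = 0.994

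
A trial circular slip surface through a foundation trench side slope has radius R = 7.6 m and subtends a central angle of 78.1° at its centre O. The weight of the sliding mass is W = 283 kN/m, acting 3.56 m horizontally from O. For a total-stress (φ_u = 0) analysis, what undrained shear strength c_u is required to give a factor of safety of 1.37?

c_u = 17.5 kPa

FS = c_u·L_a·R / (W·d), so c_u = FS·W·d / (L_a·R).
Arc length L_a = R·θ = 7.6·(78.1°·π/180) = 7.6·1.3631 = 10.36 m
c_u = 1.37·283·3.56 / (10.36·7.6) = 1380.2 / 78.73 = 17.53 kPa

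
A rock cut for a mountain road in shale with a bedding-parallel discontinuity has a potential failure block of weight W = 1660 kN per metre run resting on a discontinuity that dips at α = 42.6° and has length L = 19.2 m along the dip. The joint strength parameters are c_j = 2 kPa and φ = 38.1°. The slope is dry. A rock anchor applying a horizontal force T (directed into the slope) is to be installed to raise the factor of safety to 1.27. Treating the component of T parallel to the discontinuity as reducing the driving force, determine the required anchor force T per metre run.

Resolving forces along and normal to the sliding plane, with the horizontal anchor force T adding T·sinα to the effective normal force and T·cosα acting up the plane against the driving force:
FS = [c_jL + (W cosα + T sinα) tanφ] / [W sinα − T cosα]
Without the anchor: N' = 1221.9 kN/m, driving T_d = 1123.6 kN/m, resisting R = 2·19.2 + 1221.9·tan38.1° = 996.5 kN/m, FS = 0.89.
Setting FS = 1.27 and solving for T:
1.27·(1123.6 − T cos42.6°) = 996.5 + T sin42.6°·tan38.1°
T·(sin42.6°·tan38.1° + 1.27·cos42.6°) = 1.27·1123.6 − 996.5
T·(0.6769·0.7841 + 1.27·0.7361) = 1427.0 − 996.5 = 430.5
T·1.4656 = 430.5
T = 293.7 kN/m

T = 294 kN/m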